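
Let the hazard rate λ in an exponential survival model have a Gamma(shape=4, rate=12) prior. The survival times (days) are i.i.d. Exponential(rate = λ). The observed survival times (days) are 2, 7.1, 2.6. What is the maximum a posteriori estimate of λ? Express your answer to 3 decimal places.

The Exponential(rate=λ) likelihood is ∝ λ^n e^(−λΣtᵢ). Here n = 3 and Σtᵢ = 2 + 7.1 + 2.6 = 11.7.
Posterior ∝ λ^3e^(−12λ) · λ^3e^(−11.7λ) = λ^6e^(−23.7λ), i.e. Gamma(7, 23.7).
Mode = (a−1)/b = 6/23.7 ≈ 0.253.

λ̂_MAP = 0.253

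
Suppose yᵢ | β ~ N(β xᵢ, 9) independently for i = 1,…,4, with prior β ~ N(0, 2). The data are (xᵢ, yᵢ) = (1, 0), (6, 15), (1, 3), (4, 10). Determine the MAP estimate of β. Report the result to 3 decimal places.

β̂_MAP = 2.274

log p(β | y) = −Σ(yᵢ − βxᵢ)²/(2·9) − β²/(2·2) + const.
Setting the derivative to zero: Σxᵢ(yᵢ − βxᵢ)/9 − β/2 = 0, so β = Σxᵢyᵢ / (Σxᵢ² + σ²/τ²).
Σxᵢyᵢ = 1·0 + 6·15 + 1·3 + 4·10 = 133; Σxᵢ² = 54; σ²/τ² = 4.5.
β̂_MAP = 133 / (54 + 4.5) = 133/58.5 ≈ 2.274.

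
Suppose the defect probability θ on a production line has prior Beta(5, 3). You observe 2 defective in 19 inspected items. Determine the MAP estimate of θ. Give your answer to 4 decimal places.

θ̂_MAP = 0.2400

Prior: Beta(5, 3).
Data: 2 successes in 19 trials. The binomial likelihood contributes θ^2(1−θ)^17, so the posterior is Beta(5+2, 3+17) = Beta(7, 20).
For Beta(a, b) with a, b > 1 the mode is (a−1)/(a+b−2) = 6/25 ≈ 0.2400.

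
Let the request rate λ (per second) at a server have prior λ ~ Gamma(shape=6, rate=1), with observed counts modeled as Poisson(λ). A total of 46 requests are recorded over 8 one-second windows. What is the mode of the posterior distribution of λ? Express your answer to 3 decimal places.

λ̂_MAP = 5.667

Σxᵢ = 46, n = 8.
Posterior ∝ λ^5e^(−1λ) · λ^46e^(−8λ) = λ^51e^(−9λ), i.e. Gamma(shape=52, rate=9).
The mode of a Gamma(a, b) with a ≥ 1 (shape–rate) is (a−1)/b = 51/9 ≈ 5.667.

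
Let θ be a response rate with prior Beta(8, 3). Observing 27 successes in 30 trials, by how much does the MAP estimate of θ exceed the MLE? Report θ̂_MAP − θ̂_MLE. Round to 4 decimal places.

MAP − MLE = -0.0282

Posterior is Beta(35, 6); MAP = (35−1)/(41−2) = 34/39 ≈ 0.87179.
MLE ignores the prior: θ̂_MLE = k/n = 27/30 ≈ 0.90000.
Difference = 34/39 − 27/30 = -11/390 ≈ -0.0282.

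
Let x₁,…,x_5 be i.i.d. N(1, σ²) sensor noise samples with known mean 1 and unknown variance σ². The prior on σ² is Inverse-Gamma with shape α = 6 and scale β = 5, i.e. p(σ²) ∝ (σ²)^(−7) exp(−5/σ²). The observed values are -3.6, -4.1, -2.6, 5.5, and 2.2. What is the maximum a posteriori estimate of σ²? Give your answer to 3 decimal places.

σ̂²_MAP = 4.833

Sum of squared deviations about the known mean: SS = (-3.6−1)² + (-4.1−1)² + (-2.6−1)² + (5.5−1)² + (2.2−1)² = 81.82.
The Normal likelihood contributes (σ²)^(−n/2) exp(−SS/(2σ²)), so the posterior is Inverse-Gamma(α + n/2, β + SS/2) = Inverse-Gamma(8.5, 45.91).
The mode of Inverse-Gamma(a, b) is b/(a+1) = 45.91/9.5 ≈ 4.833.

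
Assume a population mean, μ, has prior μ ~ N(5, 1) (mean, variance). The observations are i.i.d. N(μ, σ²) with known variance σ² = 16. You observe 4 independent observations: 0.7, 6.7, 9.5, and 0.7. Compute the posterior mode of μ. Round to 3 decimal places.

μ̂_MAP = 4.880

n = 4; x̄ = (0.7 + 6.7 + 9.5 + 0.7)/4 = 17.6/4 = 4.4.
For a Normal prior and Normal likelihood with known variance, the posterior is Normal; its mode equals its mean, the precision-weighted average.
Prior precision 1/σ₀² = 1/1 = 1; data precision n/σ² = 4/16 = 0.25.
μ̂ = (1·5 + 0.25·4.4) / (1 + 0.25) = 6.1/1.25 = 4.880.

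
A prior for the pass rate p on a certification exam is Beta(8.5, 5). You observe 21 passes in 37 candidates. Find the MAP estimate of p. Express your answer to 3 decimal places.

Prior: Beta(8.5, 5).
Data: 21 successes in 37 trials. The binomial likelihood contributes p^21(1−p)^16, so the posterior is Beta(8.5+21, 5+16) = Beta(29.5, 21).
For Beta(a, b) with a, b > 1 the mode is (a−1)/(a+b−2) = 28.5/48.5 ≈ 0.588.

p̂_MAP = 0.588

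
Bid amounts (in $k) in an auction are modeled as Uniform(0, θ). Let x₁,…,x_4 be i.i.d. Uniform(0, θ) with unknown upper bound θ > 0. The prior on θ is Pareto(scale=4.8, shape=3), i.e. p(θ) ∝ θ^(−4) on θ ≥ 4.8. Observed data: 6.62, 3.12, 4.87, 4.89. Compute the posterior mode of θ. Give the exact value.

θ̂_MAP = 6.62

The Uniform(0, θ) likelihood is θ^(−n) for θ ≥ max(xᵢ), zero otherwise. Here max(xᵢ) = 6.62.
Posterior ∝ θ^(−4) · θ^(−4) = θ^(−8) on θ ≥ max(4.8, 6.62) = 6.62.
This density is strictly decreasing in θ, so the posterior mode lies at the lower boundary of the support.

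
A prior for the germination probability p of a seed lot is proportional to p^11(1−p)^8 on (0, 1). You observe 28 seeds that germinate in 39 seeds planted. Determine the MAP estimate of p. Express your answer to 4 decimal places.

The prior density ∝ p^11(1−p)^8 is the kernel of Beta(12, 9).
Data: 28 successes in 39 trials. The binomial likelihood contributes p^28(1−p)^11, so the posterior is Beta(12+28, 9+11) = Beta(40, 20).
For Beta(a, b) with a, b > 1 the mode is (a−1)/(a+b−2) = 39/58 ≈ 0.6724.

p̂_MAP = 0.6724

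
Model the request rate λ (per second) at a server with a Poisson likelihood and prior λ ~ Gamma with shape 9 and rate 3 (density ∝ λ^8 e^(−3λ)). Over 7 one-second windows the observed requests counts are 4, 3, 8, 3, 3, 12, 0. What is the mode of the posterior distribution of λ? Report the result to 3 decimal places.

λ̂_MAP = 4.100

Σxᵢ = 4+3+8+3+3+12+0 = 33, with n = 7.
Posterior ∝ λ^8e^(−3λ) · λ^33e^(−7λ) = λ^41e^(−10λ), i.e. Gamma(shape=42, rate=10).
The mode of a Gamma(a, b) with a ≥ 1 (shape–rate) is (a−1)/b = 41/10 ≈ 4.100.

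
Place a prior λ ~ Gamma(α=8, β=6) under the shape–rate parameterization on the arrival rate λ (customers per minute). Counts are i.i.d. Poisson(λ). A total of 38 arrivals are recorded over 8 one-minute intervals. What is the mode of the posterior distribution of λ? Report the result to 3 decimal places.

λ̂_MAP = 3.214

Σxᵢ = 38, n = 8.
Posterior ∝ λ^7e^(−6λ) · λ^38e^(−8λ) = λ^45e^(−14λ), i.e. Gamma(shape=46, rate=14).
The mode of a Gamma(a, b) with a ≥ 1 (shape–rate) is (a−1)/b = 45/14 ≈ 3.214.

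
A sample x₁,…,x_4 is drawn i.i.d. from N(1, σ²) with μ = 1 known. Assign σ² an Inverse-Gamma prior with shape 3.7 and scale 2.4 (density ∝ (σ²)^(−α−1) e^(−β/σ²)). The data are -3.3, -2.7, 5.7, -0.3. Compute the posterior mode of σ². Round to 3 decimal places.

Sum of squared deviations about the known mean: SS = (-3.3−1)² + (-2.7−1)² + (5.7−1)² + (-0.3−1)² = 55.96.
The Normal likelihood contributes (σ²)^(−n/2) exp(−SS/(2σ²)), so the posterior is Inverse-Gamma(α + n/2, β + SS/2) = Inverse-Gamma(5.7, 30.38).
The mode of Inverse-Gamma(a, b) is b/(a+1) = 30.38/6.7 ≈ 4.534.

σ̂²_MAP = 4.534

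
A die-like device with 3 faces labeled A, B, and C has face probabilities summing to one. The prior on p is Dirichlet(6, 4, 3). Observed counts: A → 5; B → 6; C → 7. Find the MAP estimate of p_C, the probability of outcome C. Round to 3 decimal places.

MAP estimate of p_C = 0.321

The posterior is Dirichlet(αᵢ + nᵢ) = Dirichlet(11, 10, 10).
For a Dirichlet(a₁,…,a_K) with all aᵢ > 1, the mode has j-th component (aⱼ − 1)/(Σaᵢ − K).
Here Σaᵢ = 31 and K = 3, so p_C = (10 − 1)/(31 − 3) = 9/28 ≈ 0.321.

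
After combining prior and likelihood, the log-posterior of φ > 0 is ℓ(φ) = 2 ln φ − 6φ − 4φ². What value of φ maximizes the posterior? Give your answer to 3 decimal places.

φ̂_MAP = 0.250

ℓ'(φ) = 2/φ − 6 − 8φ. Setting this to zero and multiplying by φ: 8φ² + 6φ − 2 = 0.
φ = (−6 + √(6² + 4·8·2)) / (2·8) = (−6 + √100) / 16 = (−6 + 10)/16 = 1/4.
ℓ''(φ) = −2/φ² − 8 < 0, confirming a maximum.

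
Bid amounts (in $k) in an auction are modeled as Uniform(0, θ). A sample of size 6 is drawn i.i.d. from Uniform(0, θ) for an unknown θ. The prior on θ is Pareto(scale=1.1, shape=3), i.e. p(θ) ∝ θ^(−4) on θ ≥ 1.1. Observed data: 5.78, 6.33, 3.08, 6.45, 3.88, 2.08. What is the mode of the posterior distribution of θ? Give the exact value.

The Uniform(0, θ) likelihood is θ^(−n) for θ ≥ max(xᵢ), zero otherwise. Here max(xᵢ) = 6.45.
Posterior ∝ θ^(−4) · θ^(−6) = θ^(−10) on θ ≥ max(1.1, 6.45) = 6.45.
This density is strictly decreasing in θ, so the posterior mode lies at the lower boundary of the support.

θ̂_MAP = 6.45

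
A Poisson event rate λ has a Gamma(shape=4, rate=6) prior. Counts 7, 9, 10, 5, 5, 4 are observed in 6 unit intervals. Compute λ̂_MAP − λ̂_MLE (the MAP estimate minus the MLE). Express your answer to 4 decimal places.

Σxᵢ = 40. Posterior is Gamma(44, 12); MAP = (44−1)/12 = 43/12 ≈ 3.58333.
MLE = x̄ = 40/6 ≈ 6.66667.
Difference = 43/12 − 40/6 = -37/12 ≈ -3.0833.

MAP − MLE = -3.0833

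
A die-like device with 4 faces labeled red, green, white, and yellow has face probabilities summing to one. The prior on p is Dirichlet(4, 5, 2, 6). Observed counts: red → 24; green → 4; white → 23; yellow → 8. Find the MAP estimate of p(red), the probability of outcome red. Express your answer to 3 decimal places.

The posterior is Dirichlet(αᵢ + nᵢ) = Dirichlet(28, 9, 25, 14).
For a Dirichlet(a₁,…,a_K) with all aᵢ > 1, the mode has j-th component (aⱼ − 1)/(Σaᵢ − K).
Here Σaᵢ = 76 and K = 4, so p(red) = (28 − 1)/(76 − 4) = 27/72 ≈ 0.375.

MAP estimate of p(red) = 0.375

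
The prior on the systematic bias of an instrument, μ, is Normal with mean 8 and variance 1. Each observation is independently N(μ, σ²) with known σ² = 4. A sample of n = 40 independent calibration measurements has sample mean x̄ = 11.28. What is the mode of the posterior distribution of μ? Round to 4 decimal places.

μ̂_MAP = 10.9818

n = 40, x̄ = 11.28.
For a Normal prior and Normal likelihood with known variance, the posterior is Normal; its mode equals its mean, the precision-weighted average.
Prior precision 1/σ₀² = 1/1 = 1; data precision n/σ² = 40/4 = 10.
μ̂ = (1·8 + 10·11.28) / (1 + 10) = 120.8/11 = 604/55 ≈ 10.9818.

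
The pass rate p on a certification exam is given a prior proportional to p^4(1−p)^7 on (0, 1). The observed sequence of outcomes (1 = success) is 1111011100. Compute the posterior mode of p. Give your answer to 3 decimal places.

The prior density ∝ p^4(1−p)^7 is the kernel of Beta(5, 8).
Data: 7 successes in 10 trials (from the sequence). The binomial likelihood contributes p^7(1−p)^3, so the posterior is Beta(5+7, 8+3) = Beta(12, 11).
For Beta(a, b) with a, b > 1 the mode is (a−1)/(a+b−2) = 11/21 ≈ 0.524.

p̂_MAP = 0.524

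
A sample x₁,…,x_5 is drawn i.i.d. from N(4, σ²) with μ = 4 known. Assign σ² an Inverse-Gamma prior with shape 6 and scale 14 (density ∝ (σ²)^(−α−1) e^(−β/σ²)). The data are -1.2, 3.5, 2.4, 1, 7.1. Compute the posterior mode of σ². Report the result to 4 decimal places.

Sum of squared deviations about the known mean: SS = (-1.2−4)² + (3.5−4)² + (2.4−4)² + (1−4)² + (7.1−4)² = 48.46.
The Normal likelihood contributes (σ²)^(−n/2) exp(−SS/(2σ²)), so the posterior is Inverse-Gamma(α + n/2, β + SS/2) = Inverse-Gamma(8.5, 38.23).
The mode of Inverse-Gamma(a, b) is b/(a+1) = 38.23/9.5 ≈ 4.0242.

σ̂²_MAP = 4.0242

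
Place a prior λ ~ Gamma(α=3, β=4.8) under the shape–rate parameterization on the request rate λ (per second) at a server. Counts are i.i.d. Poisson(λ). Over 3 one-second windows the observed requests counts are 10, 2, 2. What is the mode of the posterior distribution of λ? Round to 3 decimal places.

λ̂_MAP = 2.051

Σxᵢ = 10+2+2 = 14, with n = 3.
Posterior ∝ λ^2e^(−4.8λ) · λ^14e^(−3λ) = λ^16e^(−7.8λ), i.e. Gamma(shape=17, rate=7.8).
The mode of a Gamma(a, b) with a ≥ 1 (shape–rate) is (a−1)/b = 16/7.8 ≈ 2.051.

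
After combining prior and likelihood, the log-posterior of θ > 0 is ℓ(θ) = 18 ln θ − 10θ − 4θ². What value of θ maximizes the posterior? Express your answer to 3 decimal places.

θ̂_MAP = 1.000

ℓ'(θ) = 18/θ − 10 − 8θ. Setting this to zero and multiplying by θ: 8θ² + 10θ − 18 = 0.
θ = (−10 + √(10² + 4·8·18)) / (2·8) = (−10 + √676) / 16 = (−10 + 26)/16 = 1.
ℓ''(θ) = −18/θ² − 8 < 0, confirming a maximum.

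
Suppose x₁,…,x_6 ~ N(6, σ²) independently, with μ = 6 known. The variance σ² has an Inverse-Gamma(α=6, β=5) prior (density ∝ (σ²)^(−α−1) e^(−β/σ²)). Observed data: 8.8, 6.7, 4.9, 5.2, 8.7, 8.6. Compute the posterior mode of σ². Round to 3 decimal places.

σ̂²_MAP = 1.712

Sum of squared deviations about the known mean: SS = (8.8−6)² + (6.7−6)² + (4.9−6)² + (5.2−6)² + (8.7−6)² + (8.6−6)² = 24.23.
The Normal likelihood contributes (σ²)^(−n/2) exp(−SS/(2σ²)), so the posterior is Inverse-Gamma(α + n/2, β + SS/2) = Inverse-Gamma(9, 17.115).
The mode of Inverse-Gamma(a, b) is b/(a+1) = 17.115/10 ≈ 1.712.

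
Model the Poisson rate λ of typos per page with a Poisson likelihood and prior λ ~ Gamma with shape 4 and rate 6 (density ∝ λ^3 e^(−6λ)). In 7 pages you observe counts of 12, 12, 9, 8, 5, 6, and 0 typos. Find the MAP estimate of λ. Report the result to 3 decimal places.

Σxᵢ = 12+12+9+8+5+6+0 = 52, with n = 7.
Posterior ∝ λ^3e^(−6λ) · λ^52e^(−7λ) = λ^55e^(−13λ), i.e. Gamma(shape=56, rate=13).
The mode of a Gamma(a, b) with a ≥ 1 (shape–rate) is (a−1)/b = 55/13 ≈ 4.231.

λ̂_MAP = 4.231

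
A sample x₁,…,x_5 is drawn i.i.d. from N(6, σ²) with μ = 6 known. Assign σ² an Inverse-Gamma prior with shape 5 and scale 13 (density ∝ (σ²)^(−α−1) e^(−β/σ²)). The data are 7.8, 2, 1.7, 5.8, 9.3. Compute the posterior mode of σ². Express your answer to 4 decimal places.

σ̂²_MAP = 4.3918

Sum of squared deviations about the known mean: SS = (7.8−6)² + (2−6)² + (1.7−6)² + (5.8−6)² + (9.3−6)² = 48.66.
The Normal likelihood contributes (σ²)^(−n/2) exp(−SS/(2σ²)), so the posterior is Inverse-Gamma(α + n/2, β + SS/2) = Inverse-Gamma(7.5, 37.33).
The mode of Inverse-Gamma(a, b) is b/(a+1) = 37.33/8.5 ≈ 4.3918.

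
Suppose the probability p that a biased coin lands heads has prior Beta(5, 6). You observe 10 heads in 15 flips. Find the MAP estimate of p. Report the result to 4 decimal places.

p̂_MAP = 0.5833

Prior: Beta(5, 6).
Data: 10 successes in 15 trials. The binomial likelihood contributes p^10(1−p)^5, so the posterior is Beta(5+10, 6+5) = Beta(15, 11).
For Beta(a, b) with a, b > 1 the mode is (a−1)/(a+b−2) = 14/24 ≈ 0.5833.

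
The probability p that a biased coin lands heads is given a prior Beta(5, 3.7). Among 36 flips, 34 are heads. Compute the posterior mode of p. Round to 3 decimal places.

Prior: Beta(5, 3.7).
Data: 34 successes in 36 trials. The binomial likelihood contributes p^34(1−p)^2, so the posterior is Beta(5+34, 3.7+2) = Beta(39, 5.7).
For Beta(a, b) with a, b > 1 the mode is (a−1)/(a+b−2) = 38/42.7 ≈ 0.890.

p̂_MAP = 0.890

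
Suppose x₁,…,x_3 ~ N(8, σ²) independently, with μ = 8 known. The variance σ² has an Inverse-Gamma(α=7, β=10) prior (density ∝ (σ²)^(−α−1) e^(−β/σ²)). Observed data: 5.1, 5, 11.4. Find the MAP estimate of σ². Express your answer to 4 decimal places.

Sum of squared deviations about the known mean: SS = (5.1−8)² + (5−8)² + (11.4−8)² = 28.97.
The Normal likelihood contributes (σ²)^(−n/2) exp(−SS/(2σ²)), so the posterior is Inverse-Gamma(α + n/2, β + SS/2) = Inverse-Gamma(8.5, 24.485).
The mode of Inverse-Gamma(a, b) is b/(a+1) = 24.485/9.5 ≈ 2.5774.

σ̂²_MAP = 2.5774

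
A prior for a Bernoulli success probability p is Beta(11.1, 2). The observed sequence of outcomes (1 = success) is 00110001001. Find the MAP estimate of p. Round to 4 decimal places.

Prior: Beta(11.1, 2).
Data: 4 successes in 11 trials (from the sequence). The binomial likelihood contributes p^4(1−p)^7, so the posterior is Beta(11.1+4, 2+7) = Beta(15.1, 9).
For Beta(a, b) with a, b > 1 the mode is (a−1)/(a+b−2) = 14.1/22.1 ≈ 0.6380.

p̂_MAP = 0.6380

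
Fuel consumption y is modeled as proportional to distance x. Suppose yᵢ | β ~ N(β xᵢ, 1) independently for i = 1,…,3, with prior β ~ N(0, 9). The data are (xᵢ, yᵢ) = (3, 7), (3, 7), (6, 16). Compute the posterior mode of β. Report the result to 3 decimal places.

β̂_MAP = 2.550

log p(β | y) = −Σ(yᵢ − βxᵢ)²/(2·1) − β²/(2·9) + const.
Setting the derivative to zero: Σxᵢ(yᵢ − βxᵢ)/1 − β/9 = 0, so β = Σxᵢyᵢ / (Σxᵢ² + σ²/τ²).
Σxᵢyᵢ = 3·7 + 3·7 + 6·16 = 138; Σxᵢ² = 54; σ²/τ² = 1/9.
β̂_MAP = 138 / (54 + 1/9) = 138/(487/9) = 1242/487 ≈ 2.550.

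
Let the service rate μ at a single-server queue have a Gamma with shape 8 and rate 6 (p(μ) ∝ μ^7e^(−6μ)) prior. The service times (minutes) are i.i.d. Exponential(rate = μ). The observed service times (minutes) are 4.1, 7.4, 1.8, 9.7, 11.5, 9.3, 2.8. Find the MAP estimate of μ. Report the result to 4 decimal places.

μ̂_MAP = 0.2662

The Exponential(rate=μ) likelihood is ∝ μ^n e^(−μΣtᵢ). Here n = 7 and Σtᵢ = 4.1 + 7.4 + 1.8 + 9.7 + 11.5 + 9.3 + 2.8 = 46.6.
Posterior ∝ μ^7e^(−6μ) · μ^7e^(−46.6μ) = μ^14e^(−52.6μ), i.e. Gamma(15, 52.6).
Mode = (a−1)/b = 14/52.6 ≈ 0.2662.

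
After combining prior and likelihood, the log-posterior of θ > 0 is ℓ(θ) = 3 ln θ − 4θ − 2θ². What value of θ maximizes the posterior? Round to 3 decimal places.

ℓ'(θ) = 3/θ − 4 − 4θ. Setting this to zero and multiplying by θ: 4θ² + 4θ − 3 = 0.
θ = (−4 + √(4² + 4·4·3)) / (2·4) = (−4 + √64) / 8 = (−4 + 8)/8 = 1/2.
ℓ''(θ) = −3/θ² − 4 < 0, confirming a maximum.

θ̂_MAP = 0.500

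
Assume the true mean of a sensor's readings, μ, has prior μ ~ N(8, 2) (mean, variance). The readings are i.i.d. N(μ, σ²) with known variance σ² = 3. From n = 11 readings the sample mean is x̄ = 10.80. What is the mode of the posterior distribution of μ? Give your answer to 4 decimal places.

μ̂_MAP = 10.4640

n = 11, x̄ = 10.80.
For a Normal prior and Normal likelihood with known variance, the posterior is Normal; its mode equals its mean, the precision-weighted average.
Prior precision 1/σ₀² = 1/2 = 0.5; data precision n/σ² = 11/3.
μ̂ = (0.5·8 + (11/3)·10.8) / (0.5 + 11/3) = 43.6/(25/6) = 10.4640.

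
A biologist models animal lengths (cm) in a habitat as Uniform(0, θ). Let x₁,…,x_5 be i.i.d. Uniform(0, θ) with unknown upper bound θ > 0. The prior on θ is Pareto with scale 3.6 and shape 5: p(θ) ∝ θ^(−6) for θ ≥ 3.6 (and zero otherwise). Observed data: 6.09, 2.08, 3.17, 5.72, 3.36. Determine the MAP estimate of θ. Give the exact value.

The Uniform(0, θ) likelihood is θ^(−n) for θ ≥ max(xᵢ), zero otherwise. Here max(xᵢ) = 6.09.
Posterior ∝ θ^(−6) · θ^(−5) = θ^(−11) on θ ≥ max(3.6, 6.09) = 6.09.
This density is strictly decreasing in θ, so the posterior mode lies at the lower boundary of the support.

θ̂_MAP = 6.09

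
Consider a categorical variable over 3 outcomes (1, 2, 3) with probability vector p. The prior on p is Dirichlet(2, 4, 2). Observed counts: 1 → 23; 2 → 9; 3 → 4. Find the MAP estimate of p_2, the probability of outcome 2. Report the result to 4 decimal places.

MAP estimate: 0.2927

The posterior is Dirichlet(αᵢ + nᵢ) = Dirichlet(25, 13, 6).
For a Dirichlet(a₁,…,a_K) with all aᵢ > 1, the mode has j-th component (aⱼ − 1)/(Σaᵢ − K).
Here Σaᵢ = 44 and K = 3, so p_2 = (13 − 1)/(44 − 3) = 12/41 ≈ 0.2927.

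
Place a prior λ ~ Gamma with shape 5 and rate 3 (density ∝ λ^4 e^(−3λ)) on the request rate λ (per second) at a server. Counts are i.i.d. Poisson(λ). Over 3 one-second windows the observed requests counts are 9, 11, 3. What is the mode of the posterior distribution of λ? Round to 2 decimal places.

Σxᵢ = 9+11+3 = 23, with n = 3.
Posterior ∝ λ^4e^(−3λ) · λ^23e^(−3λ) = λ^27e^(−6λ), i.e. Gamma(shape=28, rate=6).
The mode of a Gamma(a, b) with a ≥ 1 (shape–rate) is (a−1)/b = 27/6 ≈ 4.50.

λ̂_MAP = 4.50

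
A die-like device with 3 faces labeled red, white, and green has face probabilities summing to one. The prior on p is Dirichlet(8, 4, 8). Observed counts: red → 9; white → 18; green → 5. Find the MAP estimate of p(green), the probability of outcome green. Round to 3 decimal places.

The posterior is Dirichlet(αᵢ + nᵢ) = Dirichlet(17, 22, 13).
For a Dirichlet(a₁,…,a_K) with all aᵢ > 1, the mode has j-th component (aⱼ − 1)/(Σaᵢ − K).
Here Σaᵢ = 52 and K = 3, so p(green) = (13 − 1)/(52 − 3) = 12/49 ≈ 0.245.

MAP estimate of p(green) = 0.245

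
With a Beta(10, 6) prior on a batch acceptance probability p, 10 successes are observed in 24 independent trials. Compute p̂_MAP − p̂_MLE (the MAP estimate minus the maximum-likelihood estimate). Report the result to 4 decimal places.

MAP − MLE = 0.0833

Posterior is Beta(20, 20); MAP = (20−1)/(40−2) = 19/38 ≈ 0.50000.
MLE ignores the prior: p̂_MLE = k/n = 10/24 ≈ 0.41667.
Difference = 19/38 − 10/24 = 1/12 ≈ 0.0833.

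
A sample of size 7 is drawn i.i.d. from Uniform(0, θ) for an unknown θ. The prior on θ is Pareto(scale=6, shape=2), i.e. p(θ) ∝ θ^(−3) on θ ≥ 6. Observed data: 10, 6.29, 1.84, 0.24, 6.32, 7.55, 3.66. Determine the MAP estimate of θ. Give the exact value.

θ̂_MAP = 10

The Uniform(0, θ) likelihood is θ^(−n) for θ ≥ max(xᵢ), zero otherwise. Here max(xᵢ) = 10.
Posterior ∝ θ^(−3) · θ^(−7) = θ^(−10) on θ ≥ max(6, 10) = 10.
This density is strictly decreasing in θ, so the posterior mode lies at the lower boundary of the support.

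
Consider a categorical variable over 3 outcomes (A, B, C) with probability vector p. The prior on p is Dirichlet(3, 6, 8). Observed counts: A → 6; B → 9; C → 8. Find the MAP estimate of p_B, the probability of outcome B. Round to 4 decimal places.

MAP estimate of p_B = 0.3784

The posterior is Dirichlet(αᵢ + nᵢ) = Dirichlet(9, 15, 16).
For a Dirichlet(a₁,…,a_K) with all aᵢ > 1, the mode has j-th component (aⱼ − 1)/(Σaᵢ − K).
Here Σaᵢ = 40 and K = 3, so p_B = (15 − 1)/(40 − 3) = 14/37 ≈ 0.3784.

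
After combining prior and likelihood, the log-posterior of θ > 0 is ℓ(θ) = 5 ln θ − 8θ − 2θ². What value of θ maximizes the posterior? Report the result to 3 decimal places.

θ̂_MAP = 0.500

ℓ'(θ) = 5/θ − 8 − 4θ. Setting this to zero and multiplying by θ: 4θ² + 8θ − 5 = 0.
θ = (−8 + √(8² + 4·4·5)) / (2·4) = (−8 + √144) / 8 = (−8 + 12)/8 = 1/2.
ℓ''(θ) = −5/θ² − 4 < 0, confirming a maximum.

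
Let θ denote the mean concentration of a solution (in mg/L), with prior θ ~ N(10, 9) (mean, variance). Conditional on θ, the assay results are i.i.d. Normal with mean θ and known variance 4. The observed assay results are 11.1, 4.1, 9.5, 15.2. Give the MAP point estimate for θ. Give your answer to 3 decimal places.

θ̂_MAP = 9.978

n = 4; x̄ = (11.1 + 4.1 + 9.5 + 15.2)/4 = 39.9/4 = 9.975.
For a Normal prior and Normal likelihood with known variance, the posterior is Normal; its mode equals its mean, the precision-weighted average.
Prior precision 1/σ₀² = 1/9; data precision n/σ² = 4/4 = 1.
θ̂ = ((1/9)·10 + 1·9.975) / (1/9 + 1) = (3991/360)/(10/9) = 9.9775 ≈ 9.978.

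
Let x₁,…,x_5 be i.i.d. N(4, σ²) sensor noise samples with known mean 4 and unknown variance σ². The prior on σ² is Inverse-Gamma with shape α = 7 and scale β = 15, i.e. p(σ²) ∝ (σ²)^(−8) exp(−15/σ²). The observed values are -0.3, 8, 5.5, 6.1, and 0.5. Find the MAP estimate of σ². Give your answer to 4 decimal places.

Sum of squared deviations about the known mean: SS = (-0.3−4)² + (8−4)² + (5.5−4)² + (6.1−4)² + (0.5−4)² = 53.4.
The Normal likelihood contributes (σ²)^(−n/2) exp(−SS/(2σ²)), so the posterior is Inverse-Gamma(α + n/2, β + SS/2) = Inverse-Gamma(9.5, 41.7).
The mode of Inverse-Gamma(a, b) is b/(a+1) = 41.7/10.5 ≈ 3.9714.

σ̂²_MAP = 3.9714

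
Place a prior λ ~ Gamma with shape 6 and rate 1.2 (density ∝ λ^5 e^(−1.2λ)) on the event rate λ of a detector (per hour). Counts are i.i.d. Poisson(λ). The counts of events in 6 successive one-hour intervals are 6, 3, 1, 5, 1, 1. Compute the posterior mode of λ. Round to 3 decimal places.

Σxᵢ = 6+3+1+5+1+1 = 17, with n = 6.
Posterior ∝ λ^5e^(−1.2λ) · λ^17e^(−6λ) = λ^22e^(−7.2λ), i.e. Gamma(shape=23, rate=7.2).
The mode of a Gamma(a, b) with a ≥ 1 (shape–rate) is (a−1)/b = 22/7.2 ≈ 3.056.

λ̂_MAP = 3.056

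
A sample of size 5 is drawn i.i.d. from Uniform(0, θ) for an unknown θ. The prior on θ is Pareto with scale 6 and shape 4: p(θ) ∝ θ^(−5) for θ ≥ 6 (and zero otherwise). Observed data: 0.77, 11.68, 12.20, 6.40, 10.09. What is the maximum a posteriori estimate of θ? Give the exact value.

The Uniform(0, θ) likelihood is θ^(−n) for θ ≥ max(xᵢ), zero otherwise. Here max(xᵢ) = 12.20.
Posterior ∝ θ^(−5) · θ^(−5) = θ^(−10) on θ ≥ max(6, 12.20) = 12.20.
This density is strictly decreasing in θ, so the posterior mode lies at the lower boundary of the support.

θ̂_MAP = 12.20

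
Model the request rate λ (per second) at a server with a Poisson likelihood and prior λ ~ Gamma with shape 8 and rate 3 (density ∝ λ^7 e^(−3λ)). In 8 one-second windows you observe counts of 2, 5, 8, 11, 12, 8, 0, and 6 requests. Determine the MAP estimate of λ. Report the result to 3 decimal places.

Σxᵢ = 2+5+8+11+12+8+0+6 = 52, with n = 8.
Posterior ∝ λ^7e^(−3λ) · λ^52e^(−8λ) = λ^59e^(−11λ), i.e. Gamma(shape=60, rate=11).
The mode of a Gamma(a, b) with a ≥ 1 (shape–rate) is (a−1)/b = 59/11 ≈ 5.364.

λ̂_MAP = 5.364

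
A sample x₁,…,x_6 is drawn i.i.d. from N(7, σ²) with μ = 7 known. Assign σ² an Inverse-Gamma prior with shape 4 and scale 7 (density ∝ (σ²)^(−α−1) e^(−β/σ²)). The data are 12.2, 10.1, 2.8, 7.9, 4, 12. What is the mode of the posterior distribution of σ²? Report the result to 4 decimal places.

σ̂²_MAP = 6.4438

Sum of squared deviations about the known mean: SS = (12.2−7)² + (10.1−7)² + (2.8−7)² + (7.9−7)² + (4−7)² + (12−7)² = 89.1.
The Normal likelihood contributes (σ²)^(−n/2) exp(−SS/(2σ²)), so the posterior is Inverse-Gamma(α + n/2, β + SS/2) = Inverse-Gamma(7, 51.55).
The mode of Inverse-Gamma(a, b) is b/(a+1) = 51.55/8 ≈ 6.4438.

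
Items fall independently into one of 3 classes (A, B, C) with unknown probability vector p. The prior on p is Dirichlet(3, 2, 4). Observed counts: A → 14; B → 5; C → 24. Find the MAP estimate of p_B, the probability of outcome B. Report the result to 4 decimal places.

The posterior is Dirichlet(αᵢ + nᵢ) = Dirichlet(17, 7, 28).
For a Dirichlet(a₁,…,a_K) with all aᵢ > 1, the mode has j-th component (aⱼ − 1)/(Σaᵢ − K).
Here Σaᵢ = 52 and K = 3, so p_B = (7 − 1)/(52 − 3) = 6/49 ≈ 0.1224.

MAP estimate of p_B = 0.1224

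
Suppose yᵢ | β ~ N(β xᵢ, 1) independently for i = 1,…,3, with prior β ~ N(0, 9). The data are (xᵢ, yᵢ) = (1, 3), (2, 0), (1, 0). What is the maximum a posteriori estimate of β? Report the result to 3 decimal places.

β̂_MAP = 0.491

log p(β | y) = −Σ(yᵢ − βxᵢ)²/(2·1) − β²/(2·9) + const.
Setting the derivative to zero: Σxᵢ(yᵢ − βxᵢ)/1 − β/9 = 0, so β = Σxᵢyᵢ / (Σxᵢ² + σ²/τ²).
Σxᵢyᵢ = 1·3 + 2·0 + 1·0 = 3; Σxᵢ² = 6; σ²/τ² = 1/9.
β̂_MAP = 3 / (6 + 1/9) = 3/(55/9) = 27/55 ≈ 0.491.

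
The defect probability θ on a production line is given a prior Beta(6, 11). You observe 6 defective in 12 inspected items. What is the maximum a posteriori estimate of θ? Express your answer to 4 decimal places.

Prior: Beta(6, 11).
Data: 6 successes in 12 trials. The binomial likelihood contributes θ^6(1−θ)^6, so the posterior is Beta(6+6, 11+6) = Beta(12, 17).
For Beta(a, b) with a, b > 1 the mode is (a−1)/(a+b−2) = 11/27 ≈ 0.4074.

θ̂_MAP = 0.4074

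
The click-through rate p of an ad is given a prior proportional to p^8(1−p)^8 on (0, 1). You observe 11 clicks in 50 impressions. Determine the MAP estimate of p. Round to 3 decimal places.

p̂_MAP = 0.288

The prior density ∝ p^8(1−p)^8 is the kernel of Beta(9, 9).
Data: 11 successes in 50 trials. The binomial likelihood contributes p^11(1−p)^39, so the posterior is Beta(9+11, 9+39) = Beta(20, 48).
For Beta(a, b) with a, b > 1 the mode is (a−1)/(a+b−2) = 19/66 ≈ 0.288.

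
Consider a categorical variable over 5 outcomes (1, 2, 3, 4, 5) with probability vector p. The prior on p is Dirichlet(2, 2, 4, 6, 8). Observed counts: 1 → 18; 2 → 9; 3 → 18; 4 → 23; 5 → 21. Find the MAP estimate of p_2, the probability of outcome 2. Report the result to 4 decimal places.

MAP estimate: 0.0943

The posterior is Dirichlet(αᵢ + nᵢ) = Dirichlet(20, 11, 22, 29, 29).
For a Dirichlet(a₁,…,a_K) with all aᵢ > 1, the mode has j-th component (aⱼ − 1)/(Σaᵢ − K).
Here Σaᵢ = 111 and K = 5, so p_2 = (11 − 1)/(111 − 5) = 10/106 ≈ 0.0943.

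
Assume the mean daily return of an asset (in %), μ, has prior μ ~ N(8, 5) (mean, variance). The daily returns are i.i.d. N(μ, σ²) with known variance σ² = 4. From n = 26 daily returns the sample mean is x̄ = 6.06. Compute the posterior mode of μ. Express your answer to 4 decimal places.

n = 26, x̄ = 6.06.
For a Normal prior and Normal likelihood with known variance, the posterior is Normal; its mode equals its mean, the precision-weighted average.
Prior precision 1/σ₀² = 1/5 = 0.2; data precision n/σ² = 26/4 = 6.5.
μ̂ = (0.2·8 + 6.5·6.06) / (0.2 + 6.5) = 40.99/6.7 = 4099/670 ≈ 6.1179.

μ̂_MAP = 6.1179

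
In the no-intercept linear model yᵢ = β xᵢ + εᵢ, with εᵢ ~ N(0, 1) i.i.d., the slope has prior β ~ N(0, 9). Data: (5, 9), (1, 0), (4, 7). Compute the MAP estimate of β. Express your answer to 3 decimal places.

β̂_MAP = 1.734

log p(β | y) = −Σ(yᵢ − βxᵢ)²/(2·1) − β²/(2·9) + const.
Setting the derivative to zero: Σxᵢ(yᵢ − βxᵢ)/1 − β/9 = 0, so β = Σxᵢyᵢ / (Σxᵢ² + σ²/τ²).
Σxᵢyᵢ = 5·9 + 1·0 + 4·7 = 73; Σxᵢ² = 42; σ²/τ² = 1/9.
β̂_MAP = 73 / (42 + 1/9) = 73/(379/9) = 657/379 ≈ 1.734.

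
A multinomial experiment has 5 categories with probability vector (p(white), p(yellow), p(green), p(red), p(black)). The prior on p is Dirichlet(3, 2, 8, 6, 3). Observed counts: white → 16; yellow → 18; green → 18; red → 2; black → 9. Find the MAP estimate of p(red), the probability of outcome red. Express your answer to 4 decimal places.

The posterior is Dirichlet(αᵢ + nᵢ) = Dirichlet(19, 20, 26, 8, 12).
For a Dirichlet(a₁,…,a_K) with all aᵢ > 1, the mode has j-th component (aⱼ − 1)/(Σaᵢ − K).
Here Σaᵢ = 85 and K = 5, so p(red) = (8 − 1)/(85 − 5) = 7/80 ≈ 0.0875.

MAP estimate of p(red) = 0.0875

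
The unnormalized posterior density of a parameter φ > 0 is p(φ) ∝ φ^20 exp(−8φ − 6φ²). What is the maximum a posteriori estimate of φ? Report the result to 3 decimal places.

φ̂_MAP = 1.000

ℓ'(φ) = 20/φ − 8 − 12φ. Setting this to zero and multiplying by φ: 12φ² + 8φ − 20 = 0.
φ = (−8 + √(8² + 4·12·20)) / (2·12) = (−8 + √1024) / 24 = (−8 + 32)/24 = 1.
ℓ''(φ) = −20/φ² − 12 < 0, confirming a maximum.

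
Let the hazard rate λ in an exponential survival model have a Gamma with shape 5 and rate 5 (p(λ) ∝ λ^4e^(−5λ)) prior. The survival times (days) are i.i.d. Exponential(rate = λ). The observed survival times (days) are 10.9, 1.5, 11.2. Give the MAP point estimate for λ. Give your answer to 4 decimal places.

The Exponential(rate=λ) likelihood is ∝ λ^n e^(−λΣtᵢ). Here n = 3 and Σtᵢ = 10.9 + 1.5 + 11.2 = 23.6.
Posterior ∝ λ^4e^(−5λ) · λ^3e^(−23.6λ) = λ^7e^(−28.6λ), i.e. Gamma(8, 28.6).
Mode = (a−1)/b = 7/28.6 ≈ 0.2448.

λ̂_MAP = 0.2448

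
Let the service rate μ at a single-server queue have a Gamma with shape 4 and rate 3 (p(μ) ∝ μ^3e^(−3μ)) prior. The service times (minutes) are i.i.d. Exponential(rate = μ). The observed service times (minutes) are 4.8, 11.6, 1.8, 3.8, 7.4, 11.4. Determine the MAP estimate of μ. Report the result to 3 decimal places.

The Exponential(rate=μ) likelihood is ∝ μ^n e^(−μΣtᵢ). Here n = 6 and Σtᵢ = 4.8 + 11.6 + 1.8 + 3.8 + 7.4 + 11.4 = 40.8.
Posterior ∝ μ^3e^(−3μ) · μ^6e^(−40.8μ) = μ^9e^(−43.8μ), i.e. Gamma(10, 43.8).
Mode = (a−1)/b = 9/43.8 ≈ 0.205.

μ̂_MAP = 0.205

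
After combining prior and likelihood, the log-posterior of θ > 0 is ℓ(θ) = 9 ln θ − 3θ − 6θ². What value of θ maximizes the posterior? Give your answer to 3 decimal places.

ℓ'(θ) = 9/θ − 3 − 12θ. Setting this to zero and multiplying by θ: 12θ² + 3θ − 9 = 0.
θ = (−3 + √(3² + 4·12·9)) / (2·12) = (−3 + √441) / 24 = (−3 + 21)/24 = 3/4.
ℓ''(θ) = −9/θ² − 12 < 0, confirming a maximum.

θ̂_MAP = 0.750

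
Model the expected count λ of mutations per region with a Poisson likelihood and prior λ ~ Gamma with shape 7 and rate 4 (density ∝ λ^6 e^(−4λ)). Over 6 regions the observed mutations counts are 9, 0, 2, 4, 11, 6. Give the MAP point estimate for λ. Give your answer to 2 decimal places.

λ̂_MAP = 3.80

Σxᵢ = 9+0+2+4+11+6 = 32, with n = 6.
Posterior ∝ λ^6e^(−4λ) · λ^32e^(−6λ) = λ^38e^(−10λ), i.e. Gamma(shape=39, rate=10).
The mode of a Gamma(a, b) with a ≥ 1 (shape–rate) is (a−1)/b = 38/10 ≈ 3.80.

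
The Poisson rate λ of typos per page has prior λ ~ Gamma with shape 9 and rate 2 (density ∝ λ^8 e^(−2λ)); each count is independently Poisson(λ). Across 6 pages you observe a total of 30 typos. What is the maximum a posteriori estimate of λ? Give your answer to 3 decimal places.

λ̂_MAP = 4.750

Σxᵢ = 30, n = 6.
Posterior ∝ λ^8e^(−2λ) · λ^30e^(−6λ) = λ^38e^(−8λ), i.e. Gamma(shape=39, rate=8).
The mode of a Gamma(a, b) with a ≥ 1 (shape–rate) is (a−1)/b = 38/8 ≈ 4.750.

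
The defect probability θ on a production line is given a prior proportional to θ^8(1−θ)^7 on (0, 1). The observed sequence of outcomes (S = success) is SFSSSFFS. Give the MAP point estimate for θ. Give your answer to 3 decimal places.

θ̂_MAP = 0.565

The prior density ∝ θ^8(1−θ)^7 is the kernel of Beta(9, 8).
Data: 5 successes in 8 trials (from the sequence). The binomial likelihood contributes θ^5(1−θ)^3, so the posterior is Beta(9+5, 8+3) = Beta(14, 11).
For Beta(a, b) with a, b > 1 the mode is (a−1)/(a+b−2) = 13/23 ≈ 0.565.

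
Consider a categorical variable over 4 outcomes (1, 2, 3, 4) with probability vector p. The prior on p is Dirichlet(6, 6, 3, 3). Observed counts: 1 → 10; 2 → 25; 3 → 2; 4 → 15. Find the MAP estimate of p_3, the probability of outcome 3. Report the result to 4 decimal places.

The posterior is Dirichlet(αᵢ + nᵢ) = Dirichlet(16, 31, 5, 18).
For a Dirichlet(a₁,…,a_K) with all aᵢ > 1, the mode has j-th component (aⱼ − 1)/(Σaᵢ − K).
Here Σaᵢ = 70 and K = 4, so p_3 = (5 − 1)/(70 − 4) = 4/66 ≈ 0.0606.

MAP estimate: 0.0606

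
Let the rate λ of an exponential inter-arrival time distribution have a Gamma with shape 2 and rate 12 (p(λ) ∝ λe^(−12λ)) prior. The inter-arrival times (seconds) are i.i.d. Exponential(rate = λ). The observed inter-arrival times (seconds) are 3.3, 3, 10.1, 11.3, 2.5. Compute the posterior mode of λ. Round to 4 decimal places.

λ̂_MAP = 0.1422

The Exponential(rate=λ) likelihood is ∝ λ^n e^(−λΣtᵢ). Here n = 5 and Σtᵢ = 3.3 + 3 + 10.1 + 11.3 + 2.5 = 30.2.
Posterior ∝ λe^(−12λ) · λ^5e^(−30.2λ) = λ^6e^(−42.2λ), i.e. Gamma(7, 42.2).
Mode = (a−1)/b = 6/42.2 ≈ 0.1422.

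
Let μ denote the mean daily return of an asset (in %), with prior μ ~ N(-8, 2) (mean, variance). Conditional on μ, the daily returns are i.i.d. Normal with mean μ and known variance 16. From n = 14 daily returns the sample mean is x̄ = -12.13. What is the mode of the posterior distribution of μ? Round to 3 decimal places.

n = 14, x̄ = -12.13.
For a Normal prior and Normal likelihood with known variance, the posterior is Normal; its mode equals its mean, the precision-weighted average.
Prior precision 1/σ₀² = 1/2 = 0.5; data precision n/σ² = 14/16 = 0.875.
μ̂ = (0.5·(-8) + 0.875·(-12.13)) / (0.5 + 0.875) = (-14.61375)/1.375 = -11691/1100 ≈ -10.628.

μ̂_MAP = -10.628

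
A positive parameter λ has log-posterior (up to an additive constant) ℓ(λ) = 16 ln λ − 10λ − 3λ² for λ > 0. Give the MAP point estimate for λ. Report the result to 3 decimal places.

λ̂_MAP = 1.000

ℓ'(λ) = 16/λ − 10 − 6λ. Setting this to zero and multiplying by λ: 6λ² + 10λ − 16 = 0.
λ = (−10 + √(10² + 4·6·16)) / (2·6) = (−10 + √484) / 12 = (−10 + 22)/12 = 1.
ℓ''(λ) = −16/λ² − 6 < 0, confirming a maximum.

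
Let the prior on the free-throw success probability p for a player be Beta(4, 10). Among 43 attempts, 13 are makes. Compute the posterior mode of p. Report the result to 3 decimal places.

Prior: Beta(4, 10).
Data: 13 successes in 43 trials. The binomial likelihood contributes p^13(1−p)^30, so the posterior is Beta(4+13, 10+30) = Beta(17, 40).
For Beta(a, b) with a, b > 1 the mode is (a−1)/(a+b−2) = 16/55 ≈ 0.291.

p̂_MAP = 0.291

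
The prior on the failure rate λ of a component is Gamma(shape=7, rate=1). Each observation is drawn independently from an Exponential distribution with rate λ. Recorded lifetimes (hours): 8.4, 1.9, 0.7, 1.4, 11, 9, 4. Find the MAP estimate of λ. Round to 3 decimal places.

λ̂_MAP = 0.348

The Exponential(rate=λ) likelihood is ∝ λ^n e^(−λΣtᵢ). Here n = 7 and Σtᵢ = 8.4 + 1.9 + 0.7 + 1.4 + 11 + 9 + 4 = 36.4.
Posterior ∝ λ^6e^(−1λ) · λ^7e^(−36.4λ) = λ^13e^(−37.4λ), i.e. Gamma(14, 37.4).
Mode = (a−1)/b = 13/37.4 ≈ 0.348.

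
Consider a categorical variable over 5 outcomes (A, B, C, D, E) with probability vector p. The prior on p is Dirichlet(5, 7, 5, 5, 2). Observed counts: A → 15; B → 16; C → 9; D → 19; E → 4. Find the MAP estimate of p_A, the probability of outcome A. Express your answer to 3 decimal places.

The posterior is Dirichlet(αᵢ + nᵢ) = Dirichlet(20, 23, 14, 24, 6).
For a Dirichlet(a₁,…,a_K) with all aᵢ > 1, the mode has j-th component (aⱼ − 1)/(Σaᵢ − K).
Here Σaᵢ = 87 and K = 5, so p_A = (20 − 1)/(87 − 5) = 19/82 ≈ 0.232.

MAP estimate of p_A = 0.232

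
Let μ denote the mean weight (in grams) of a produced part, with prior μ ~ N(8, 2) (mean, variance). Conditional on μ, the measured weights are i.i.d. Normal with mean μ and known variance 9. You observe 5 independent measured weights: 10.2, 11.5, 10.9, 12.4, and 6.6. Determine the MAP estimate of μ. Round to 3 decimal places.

n = 5; x̄ = (10.2 + 11.5 + 10.9 + 12.4 + 6.6)/5 = 51.6/5 = 10.32.
For a Normal prior and Normal likelihood with known variance, the posterior is Normal; its mode equals its mean, the precision-weighted average.
Prior precision 1/σ₀² = 1/2 = 0.5; data precision n/σ² = 5/9.
μ̂ = (0.5·8 + (5/9)·10.32) / (0.5 + 5/9) = (146/15)/(19/18) = 876/95 ≈ 9.221.

μ̂_MAP = 9.221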